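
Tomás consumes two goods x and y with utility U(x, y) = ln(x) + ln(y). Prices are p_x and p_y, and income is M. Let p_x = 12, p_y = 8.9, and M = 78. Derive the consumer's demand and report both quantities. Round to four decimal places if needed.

Demand: x*(p_x,p_y,M) = 0.5·M/p_x and y* = 0.5·M/p_y.
At p_x=12, p_y=8.9, M=78: x* = 0.5·78/12 = 3.25, y* = 4.382.

x* = 3.25, y* = 4.382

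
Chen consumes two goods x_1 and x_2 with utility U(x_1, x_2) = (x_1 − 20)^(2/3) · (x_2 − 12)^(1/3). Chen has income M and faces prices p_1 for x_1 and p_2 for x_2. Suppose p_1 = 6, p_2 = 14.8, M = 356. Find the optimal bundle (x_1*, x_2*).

Let x_1' = x_1−20, x_2' = x_2−12. MRS = 2·x_2'/x_1' = p_1/p_2.
After buying the subsistence bundle (20, 12), a share 2/3 of the remaining income goes to x_1: x_1* = 20 + 2/3·(M − 20p_1 − 12p_2)/p_1.
Discretionary income = 356 − 20·6 − 12·14.8 = 58.4; x_1* = 20 + 2/3·58.4/6 = 26.4889; x_2* = 12 + 1/3·58.4/14.8 = 13.3153.

x_1* = 26.4889, x_2* = 13.3153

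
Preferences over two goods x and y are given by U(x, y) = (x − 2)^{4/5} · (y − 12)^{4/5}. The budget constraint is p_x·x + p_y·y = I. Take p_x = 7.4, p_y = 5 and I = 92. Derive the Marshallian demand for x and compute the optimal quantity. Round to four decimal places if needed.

MRS = (y−12)/(x−2). Tangency with p_x/p_y gives y−12 = (p_x/p_y)·(x−2).
Substituting into the budget: x* = 2 + 0.5·(I − 2·p_x − 12·p_y)/p_x, and y* = 12 + 0.5·(…)/p_y.
Discretionary income = 92 − 2·7.4 − 12·5 = 17.2; x* = 2 + 0.5·17.2/7.4 = 3.1622.

x* = 3.1622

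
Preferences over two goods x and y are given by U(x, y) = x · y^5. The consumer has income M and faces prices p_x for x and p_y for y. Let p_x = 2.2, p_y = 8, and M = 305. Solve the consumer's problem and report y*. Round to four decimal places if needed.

Tangency: MRS = (1/5)·y/x = p_x/p_y.
Rearranging, p_y·y = 5·p_x·x. Substituting into the budget gives p_x·x·(1 + 5) = M.
Demand: x*(p_x,p_y,M) = 1/6·M/p_x and y* = 5/6·M/p_y.
At p_x=2.2, p_y=8, M=305: y* = 5/6·305/8 = 31.7708.

y* = 31.7708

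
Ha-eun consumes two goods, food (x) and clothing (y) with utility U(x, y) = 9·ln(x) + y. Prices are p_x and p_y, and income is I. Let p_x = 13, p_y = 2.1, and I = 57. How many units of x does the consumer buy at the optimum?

x* = 1.4538

Set MRS = p_x/p_y: (9/x)/1 = p_x/p_y.
So x*(p_x,p_y) = 9·p_y/p_x, independent of income; and y* = (I − 9·p_y)/p_y.
At the given prices: x* = 9·2.1/13 = 1.4538.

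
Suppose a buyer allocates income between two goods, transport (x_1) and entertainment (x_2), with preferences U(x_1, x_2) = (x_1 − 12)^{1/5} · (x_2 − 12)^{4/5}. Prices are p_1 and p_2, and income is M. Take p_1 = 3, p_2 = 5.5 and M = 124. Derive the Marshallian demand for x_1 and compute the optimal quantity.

x_1* = 13.4667

MRS = (1/4)·(x_2−12)/(x_1−12). Tangency with p_1/p_2 gives x_2−12 = 4·(p_1/p_2)·(x_1−12).
After buying the subsistence bundle (12, 12), a share 0.2 of the remaining income goes to x_1: x_1* = 12 + 0.2·(M − 12p_1 − 12p_2)/p_1.
Discretionary income = 124 − 12·3 − 12·5.5 = 22; x_1* = 12 + 0.2·22/3 = 13.4667.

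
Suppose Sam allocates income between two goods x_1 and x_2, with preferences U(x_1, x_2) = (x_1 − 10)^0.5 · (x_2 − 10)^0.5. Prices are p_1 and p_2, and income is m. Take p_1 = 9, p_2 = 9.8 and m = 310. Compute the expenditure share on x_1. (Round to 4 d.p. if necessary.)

share on x_1 = 0.4871

Let x_1' = x_1−10, x_2' = x_2−10. MRS = x_2'/x_1' = p_1/p_2.
Substituting into the budget: x_1* = 10 + 0.5·(m − 10·p_1 − 10·p_2)/p_1, and x_2* = 10 + 0.5·(…)/p_2.
Discretionary income = 310 − 10·9 − 10·9.8 = 122; x_1* = 10 + 0.5·122/9 = 16.7778; x_2* = 10 + 0.5·122/9.8 = 16.2245.
Expenditure on x_1: 9·16.7778 = 151; share = 0.4871.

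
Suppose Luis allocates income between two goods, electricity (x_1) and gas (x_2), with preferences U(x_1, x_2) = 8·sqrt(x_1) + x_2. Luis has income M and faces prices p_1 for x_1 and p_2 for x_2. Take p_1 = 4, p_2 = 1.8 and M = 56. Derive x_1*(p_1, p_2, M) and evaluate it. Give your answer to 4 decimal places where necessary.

x_1* = 3.24

MU_x_1 = 4/√x_1, MU_x_2 = 1. Tangency: 4/√x_1 = p_1/p_2.
Solve: √x_1 = 4·p_2/p_1, so x_1*(p_1,p_2) = (4·p_2/p_1)², and x_2* = (M − p_1·x_1*)/p_2.
Plugging in: x_1* = (4·1.8/4)² = 3.24.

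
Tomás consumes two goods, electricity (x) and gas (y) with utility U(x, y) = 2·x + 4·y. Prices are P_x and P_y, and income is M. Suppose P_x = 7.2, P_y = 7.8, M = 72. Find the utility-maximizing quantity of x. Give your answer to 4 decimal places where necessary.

Linear utility — the consumer picks whichever good has higher MU/price: 2/7.2 = 0.2778 vs 4/7.8 = 0.5128.
y gives more utility per dollar, so spend all income on y: y* = M/P_y, x* = 0.
Numerically: x* = 0, y* = 9.2308.

x* = 0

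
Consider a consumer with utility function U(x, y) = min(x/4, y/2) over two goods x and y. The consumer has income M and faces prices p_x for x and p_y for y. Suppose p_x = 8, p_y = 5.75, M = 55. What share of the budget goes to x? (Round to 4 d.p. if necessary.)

Leontief preferences: the optimum is at the kink where x/4 = y/2, i.e. y = (1/2)·x.
Budget: p_x·x + p_y·(1/2)·x = M, so (4·p_x + 2·p_y)·x = 4·M.
Demand: x*(p_x,p_y,M) = 4·M/(4·p_x + 2·p_y), y* = 2·M/(4·p_x + 2·p_y).
Here 4·8 + 2·5.75 = 43.5, giving x* = 5.0575 and y* = 2.5287.
Expenditure on x: 8·5.0575 = 40.4598; share = 0.7356.

share on x = 0.7356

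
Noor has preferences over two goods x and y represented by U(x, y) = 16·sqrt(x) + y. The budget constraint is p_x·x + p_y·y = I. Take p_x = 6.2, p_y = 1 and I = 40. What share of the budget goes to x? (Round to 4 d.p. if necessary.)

share on x = 0.2581

Set MRS = p_x/p_y: 8·x^(−1/2) = p_x/p_y.
Solve: √x = 8·p_y/p_x, so x*(p_x,p_y) = (8·p_y/p_x)², and y* = (I − p_x·x*)/p_y.
Plugging in: x* = (8·1/6.2)² = 1.6649, y* = 29.6774.
Expenditure on x: 6.2·1.6649 = 10.3226; share = 0.2581.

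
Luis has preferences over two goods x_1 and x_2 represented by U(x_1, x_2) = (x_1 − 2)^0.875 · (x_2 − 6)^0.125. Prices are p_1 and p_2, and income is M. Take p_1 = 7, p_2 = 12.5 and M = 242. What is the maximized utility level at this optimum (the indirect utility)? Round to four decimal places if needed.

This is Cobb-Douglas in (x_1−2, x_2−6): tangency gives 0.875·p_2·(x_2−6) = 0.125·p_1·(x_1−2).
After buying the subsistence bundle (2, 6), a share 0.875 of the remaining income goes to x_1: x_1* = 2 + 0.875·(M − 2p_1 − 6p_2)/p_1.
Discretionary income = 242 − 2·7 − 6·12.5 = 153; x_1* = 2 + 0.875·153/7 = 21.125; x_2* = 6 + 0.125·153/12.5 = 7.53.
Utility at the optimum: U(21.125, 7.53) = 13.9472.

V = 13.9472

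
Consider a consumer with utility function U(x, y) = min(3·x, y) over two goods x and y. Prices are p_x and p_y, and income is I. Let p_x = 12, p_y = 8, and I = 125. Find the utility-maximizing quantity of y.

y* = 10.4167

Leontief preferences: the optimum is at the kink where x/1 = y/3, i.e. y = 3·x.
Budget: p_x·x + p_y·3·x = I, so (p_x + 3·p_y)·x = I.
Demand: x*(p_x,p_y,I) = I/(p_x + 3·p_y), y* = 3·I/(p_x + 3·p_y).
Here 12 + 3·8 = 36, giving y* = 10.4167.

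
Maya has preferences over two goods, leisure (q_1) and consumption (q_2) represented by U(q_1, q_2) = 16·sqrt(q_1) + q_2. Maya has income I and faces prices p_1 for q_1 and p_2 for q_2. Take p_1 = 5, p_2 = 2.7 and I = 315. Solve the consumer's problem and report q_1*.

q_1* = 18.6624

MU_q_1 = 8/√q_1, MU_q_2 = 1. Tangency: 8/√q_1 = p_1/p_2.
Solve: √q_1 = 8·p_2/p_1, so q_1*(p_1,p_2) = (8·p_2/p_1)², and q_2* = (I − p_1·q_1*)/p_2.
Plugging in: q_1* = (8·2.7/5)² = 18.6624.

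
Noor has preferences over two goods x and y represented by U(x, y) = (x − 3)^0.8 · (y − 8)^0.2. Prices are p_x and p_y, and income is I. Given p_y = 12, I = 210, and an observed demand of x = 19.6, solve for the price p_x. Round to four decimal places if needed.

This is Cobb-Douglas in (x−3, y−8): tangency gives 0.8·p_y·(y−8) = 0.2·p_x·(x−3).
Substituting into the budget: x* = 3 + 0.8·(I − 3·p_x − 8·p_y)/p_x, and y* = 8 + 0.2·(…)/p_y.
Set x* = 19.6 in the demand function and solve for p_x: p_x = 4.8.

p_x = 4.8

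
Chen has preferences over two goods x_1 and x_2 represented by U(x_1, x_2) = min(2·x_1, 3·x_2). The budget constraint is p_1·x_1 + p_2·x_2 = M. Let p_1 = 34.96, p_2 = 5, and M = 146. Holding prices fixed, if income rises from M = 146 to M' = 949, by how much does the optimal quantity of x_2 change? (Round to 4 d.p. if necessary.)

Δx_2* = 13.9798

Leontief preferences: the optimum is at the kink where x_1/3 = x_2/2, i.e. x_2 = (2/3)·x_1.
Budget: p_1·x_1 + p_2·(2/3)·x_1 = M, so (3·p_1 + 2·p_2)·x_1 = 3·M.
Demand: x_1*(p_1,p_2,M) = 3·M/(3·p_1 + 2·p_2), x_2* = 2·M/(3·p_1 + 2·p_2).
Here 3·34.96 + 2·5 = 114.88, giving x_2* = 2.5418.
At M' = 949: x_2* = 16.5216. Change: 16.5216 − 2.5418 = 13.9798.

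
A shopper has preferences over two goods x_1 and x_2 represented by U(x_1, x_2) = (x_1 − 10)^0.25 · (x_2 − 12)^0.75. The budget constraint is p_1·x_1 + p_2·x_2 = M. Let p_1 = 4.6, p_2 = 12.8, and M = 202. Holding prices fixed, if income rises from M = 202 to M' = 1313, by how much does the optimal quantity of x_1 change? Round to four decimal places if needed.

Δx_1* = 60.3804

Discretionary income = 202 − 10·4.6 − 12·12.8 = 2.4; x_1* = 10 + 0.25·2.4/4.6 = 10.1304.
At M' = 1313: x_1* = 70.5109. Change: 70.5109 − 10.1304 = 60.3804.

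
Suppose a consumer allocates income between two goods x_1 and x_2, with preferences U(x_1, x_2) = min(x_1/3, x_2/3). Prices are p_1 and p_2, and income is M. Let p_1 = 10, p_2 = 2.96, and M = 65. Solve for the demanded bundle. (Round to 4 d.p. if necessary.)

x_1* = 5.0154, x_2* = 5.0154

With perfect complements, no substitution: consume in ratio x_1:x_2 = 3:3.
Budget: p_1·x_1 + p_2·x_1 = M, so (3·p_1 + 3·p_2)·x_1 = 3·M.
Demand: x_1*(p_1,p_2,M) = 3·M/(3·p_1 + 3·p_2), x_2* = 3·M/(3·p_1 + 3·p_2).
Here 3·10 + 3·2.96 = 38.88, giving x_1* = 5.0154 and x_2* = 5.0154.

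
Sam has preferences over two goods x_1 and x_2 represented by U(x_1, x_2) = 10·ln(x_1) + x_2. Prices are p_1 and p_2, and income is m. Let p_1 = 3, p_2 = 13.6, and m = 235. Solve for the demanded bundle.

x_1* = 45.3333, x_2* = 7.2794

MU_x_1 = 10/x_1, MU_x_2 = 1. Tangency: 10/x_1 = p_1/p_2.
So x_1*(p_1,p_2) = 10·p_2/p_1, independent of income; and x_2* = (m − 10·p_2)/p_2.
At the given prices: x_1* = 10·13.6/3 = 45.3333, and x_2* = 7.2794.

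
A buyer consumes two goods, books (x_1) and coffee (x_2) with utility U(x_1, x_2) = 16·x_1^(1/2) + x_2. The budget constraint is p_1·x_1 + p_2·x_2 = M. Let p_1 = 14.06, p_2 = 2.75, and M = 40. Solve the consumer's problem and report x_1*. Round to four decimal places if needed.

MU_x_1 = 8/√x_1, MU_x_2 = 1. Tangency: 8/√x_1 = p_1/p_2.
Thus x_1* = (8·p_2/p_1)² — independent of M — with the rest of income spent on x_2.
Plugging in: x_1* = (8·2.75/14.06)² = 2.4484.

x_1* = 2.4484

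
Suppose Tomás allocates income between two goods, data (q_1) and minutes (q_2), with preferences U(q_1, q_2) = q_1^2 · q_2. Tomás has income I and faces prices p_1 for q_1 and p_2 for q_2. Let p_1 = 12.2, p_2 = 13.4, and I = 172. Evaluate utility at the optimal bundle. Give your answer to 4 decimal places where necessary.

Demand: q_1*(p_1,p_2,I) = 2/3·I/p_1 and q_2* = 1/3·I/p_2.
At p_1=12.2, p_2=13.4, I=172: q_1* = 2/3·172/12.2 = 9.3989, q_2* = 4.2786.
Utility at the optimum: U(9.3989, 4.2786) = 377.9698.

V = 377.9698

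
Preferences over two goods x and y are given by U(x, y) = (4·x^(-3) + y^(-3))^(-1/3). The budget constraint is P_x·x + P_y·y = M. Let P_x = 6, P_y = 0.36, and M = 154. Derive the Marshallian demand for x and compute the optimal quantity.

x* = 23.6402

MRS = MU_x/MU_y = 4·(y/x)^(4). Set equal to P_x/P_y.
Solve for the ratio: y/x = [(1/4)·P_x/P_y]^(0.25).
Substitute y = (y/x)·x into the budget: x* = M/(P_x + P_y·(y/x)).
Numerically y/x = 1.42872, so x* = 154/(6 + 0.36·1.42872) = 23.6402.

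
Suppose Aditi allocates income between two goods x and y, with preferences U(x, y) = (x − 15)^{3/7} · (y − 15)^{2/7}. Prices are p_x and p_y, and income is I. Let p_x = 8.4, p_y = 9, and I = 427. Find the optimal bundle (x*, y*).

x* = 26.8571, y* = 22.3778

After buying the subsistence bundle (15, 15), a share 0.6 of the remaining income goes to x: x* = 15 + 0.6·(I − 15p_x − 15p_y)/p_x.
Discretionary income = 427 − 15·8.4 − 15·9 = 166; x* = 15 + 0.6·166/8.4 = 26.8571; y* = 15 + 0.4·166/9 = 22.3778.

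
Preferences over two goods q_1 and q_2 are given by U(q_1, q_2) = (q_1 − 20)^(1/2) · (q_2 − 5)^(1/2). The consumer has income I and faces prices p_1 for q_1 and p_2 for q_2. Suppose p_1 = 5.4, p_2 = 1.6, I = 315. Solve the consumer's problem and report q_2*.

Let q_1' = q_1−20, q_2' = q_2−5. MRS = q_2'/q_1' = p_1/p_2.
Substituting into the budget: q_1* = 20 + 0.5·(I − 20·p_1 − 5·p_2)/p_1, and q_2* = 5 + 0.5·(…)/p_2.
Discretionary income = 315 − 20·5.4 − 5·1.6 = 199; q_2* = 5 + 0.5·199/1.6 = 67.1875.

q_2* = 67.1875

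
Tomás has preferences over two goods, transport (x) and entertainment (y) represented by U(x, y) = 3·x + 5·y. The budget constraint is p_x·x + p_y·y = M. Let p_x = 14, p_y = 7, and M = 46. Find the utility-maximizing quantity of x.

x* = 0

Linear utility — the consumer picks whichever good has higher MU/price: 3/14 = 0.2143 vs 5/7 = 0.7143.
y gives more utility per dollar, so spend all income on y: y* = M/p_y, x* = 0.
Numerically: x* = 0, y* = 6.5714.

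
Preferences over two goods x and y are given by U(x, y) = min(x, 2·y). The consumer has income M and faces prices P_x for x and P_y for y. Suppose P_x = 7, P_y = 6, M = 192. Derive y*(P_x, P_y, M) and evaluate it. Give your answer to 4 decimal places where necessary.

y* = 9.6

With perfect complements, no substitution: consume in ratio x:y = 2:1.
Budget: P_x·x + P_y·(1/2)·x = M, so (2·P_x + P_y)·x = 2·M.
Demand: x*(P_x,P_y,M) = 2·M/(2·P_x + P_y), y* = M/(2·P_x + P_y).
Here 2·7 + 6 = 20, giving y* = 9.6.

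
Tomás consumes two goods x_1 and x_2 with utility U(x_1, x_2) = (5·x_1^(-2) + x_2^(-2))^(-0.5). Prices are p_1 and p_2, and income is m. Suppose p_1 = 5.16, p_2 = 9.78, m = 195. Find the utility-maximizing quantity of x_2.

x_2* = 9.4205

MRS = MU_x_1/MU_x_2 = 5·(x_2/x_1)^(3). Set equal to p_1/p_2.
Solve for the ratio: x_2/x_1 = [(1/5)·p_1/p_2]^(1/3).
Substitute x_2 = (x_2/x_1)·x_1 into the budget: x_1* = m/(p_1 + p_2·(x_2/x_1)).
Numerically x_2/x_1 = 0.472549, so x_1* = 195/(5.16 + 9.78·0.472549) = 19.9355 and x_2* = 0.472549·19.9355 = 9.4205.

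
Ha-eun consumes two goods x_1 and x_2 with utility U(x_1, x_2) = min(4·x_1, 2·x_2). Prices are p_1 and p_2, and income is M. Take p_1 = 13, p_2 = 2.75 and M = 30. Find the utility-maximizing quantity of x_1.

x_1* = 1.6216

With perfect complements, no substitution: consume in ratio x_1:x_2 = 2:4.
Budget: p_1·x_1 + p_2·2·x_1 = M, so (2·p_1 + 4·p_2)·x_1 = 2·M.
Demand: x_1*(p_1,p_2,M) = 2·M/(2·p_1 + 4·p_2), x_2* = 4·M/(2·p_1 + 4·p_2).
Here 2·13 + 4·2.75 = 37, giving x_1* = 1.6216.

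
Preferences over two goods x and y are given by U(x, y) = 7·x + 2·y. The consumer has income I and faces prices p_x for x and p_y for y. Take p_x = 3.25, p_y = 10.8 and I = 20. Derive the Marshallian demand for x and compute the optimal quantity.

x* = 6.1538

Perfect substitutes: compare marginal utility per dollar. 7/p_x vs 2/p_y → 2.1538 vs 0.1852.
x gives more utility per dollar, so spend all income on x: x* = I/p_x, y* = 0.
Numerically: x* = 6.1538, y* = 0.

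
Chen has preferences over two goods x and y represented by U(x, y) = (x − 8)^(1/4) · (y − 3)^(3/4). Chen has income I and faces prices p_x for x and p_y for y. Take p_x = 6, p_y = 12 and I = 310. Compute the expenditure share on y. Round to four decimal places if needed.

MRS = (1/3)·(y−3)/(x−8). Tangency with p_x/p_y gives y−3 = 3·(p_x/p_y)·(x−8).
After buying the subsistence bundle (8, 3), a share 0.25 of the remaining income goes to x: x* = 8 + 0.25·(I − 8p_x − 3p_y)/p_x.
Discretionary income = 310 − 8·6 − 3·12 = 226; x* = 8 + 0.25·226/6 = 17.4167; y* = 3 + 0.75·226/12 = 17.125.
Expenditure on y: 12·17.125 = 205.5; share = 0.6629.

share on y = 0.6629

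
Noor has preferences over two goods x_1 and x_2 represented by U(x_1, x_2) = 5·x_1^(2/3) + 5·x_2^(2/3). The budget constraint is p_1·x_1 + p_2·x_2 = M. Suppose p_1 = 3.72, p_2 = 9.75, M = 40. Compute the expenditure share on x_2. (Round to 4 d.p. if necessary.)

share on x_2 = 0.1271

MRS = MU_x_1/MU_x_2 = (x_2/x_1)^(1/3). Set equal to p_1/p_2.
Hence x_2/x_1 = (p_1/p_2)^(1/(1/3)), i.e. raised to the 3 power.
With the ratio pinned down, the budget gives x_1* = M/(p_1 + p_2·(x_2/x_1)) and x_2* = (x_2/x_1)·x_1*.
Numerically x_2/x_1 = 0.055541, so x_1* = 40/(3.72 + 9.75·0.055541) = 9.3863 and x_2* = 0.055541·9.3863 = 0.5213.
Expenditure on x_2: 9.75·0.5213 = 5.0829; share = 0.1271.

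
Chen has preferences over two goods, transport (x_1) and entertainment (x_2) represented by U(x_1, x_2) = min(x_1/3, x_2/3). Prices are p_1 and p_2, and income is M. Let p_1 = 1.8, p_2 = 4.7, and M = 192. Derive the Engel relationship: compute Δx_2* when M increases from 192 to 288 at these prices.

Δx_2* = 14.7692

With perfect complements, no substitution: consume in ratio x_1:x_2 = 3:3.
Budget: p_1·x_1 + p_2·x_1 = M, so (3·p_1 + 3·p_2)·x_1 = 3·M.
Demand: x_1*(p_1,p_2,M) = 3·M/(3·p_1 + 3·p_2), x_2* = 3·M/(3·p_1 + 3·p_2).
Here 3·1.8 + 3·4.7 = 19.5, giving x_2* = 29.5385.
At M' = 288: x_2* = 44.3077. Change: 44.3077 − 29.5385 = 14.7692.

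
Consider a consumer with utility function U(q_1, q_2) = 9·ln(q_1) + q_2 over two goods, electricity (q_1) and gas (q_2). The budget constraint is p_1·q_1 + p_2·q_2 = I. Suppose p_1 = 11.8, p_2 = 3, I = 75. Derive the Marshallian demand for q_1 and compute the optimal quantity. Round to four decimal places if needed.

q_1* = 2.2881

Set MRS = p_1/p_2: (9/q_1)/1 = p_1/p_2.
So q_1*(p_1,p_2) = 9·p_2/p_1, independent of income; and q_2* = (I − 9·p_2)/p_2.
At the given prices: q_1* = 9·3/11.8 = 2.2881.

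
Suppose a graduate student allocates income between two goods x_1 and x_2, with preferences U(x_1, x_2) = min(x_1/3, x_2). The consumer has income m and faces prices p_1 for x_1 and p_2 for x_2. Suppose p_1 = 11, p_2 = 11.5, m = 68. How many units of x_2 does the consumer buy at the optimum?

With perfect complements, no substitution: consume in ratio x_1:x_2 = 3:1.
Budget: p_1·x_1 + p_2·(1/3)·x_1 = m, so (3·p_1 + p_2)·x_1 = 3·m.
Demand: x_1*(p_1,p_2,m) = 3·m/(3·p_1 + p_2), x_2* = m/(3·p_1 + p_2).
Here 3·11 + 11.5 = 44.5, giving x_2* = 1.5281.

x_2* = 1.5281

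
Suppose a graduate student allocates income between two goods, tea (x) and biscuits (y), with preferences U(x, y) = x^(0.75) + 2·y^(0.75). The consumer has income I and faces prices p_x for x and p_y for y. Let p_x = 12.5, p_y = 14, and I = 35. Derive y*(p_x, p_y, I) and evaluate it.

MU_x ∝ x^(-0.25), MU_y ∝ 2·y^(-0.25), so MRS = (1/2)·(y/x)^(0.25) = p_x/p_y.
Hence y/x = (2·p_x/p_y)^(1/(0.25)), i.e. raised to the 4 power.
With the ratio pinned down, the budget gives x* = I/(p_x + p_y·(y/x)) and y* = (y/x)·x*.
Numerically y/x = 10.168289, so x* = 35/(12.5 + 14·10.168289) = 0.226 and y* = 10.168289·0.226 = 2.2982.

y* = 2.2982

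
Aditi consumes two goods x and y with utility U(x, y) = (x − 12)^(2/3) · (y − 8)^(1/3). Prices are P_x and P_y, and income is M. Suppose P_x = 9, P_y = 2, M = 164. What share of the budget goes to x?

This is Cobb-Douglas in (x−12, y−8): tangency gives 2/3·P_y·(y−8) = 1/3·P_x·(x−12).
After buying the subsistence bundle (12, 8), a share 2/3 of the remaining income goes to x: x* = 12 + 2/3·(M − 12P_x − 8P_y)/P_x.
Discretionary income = 164 − 12·9 − 8·2 = 40; x* = 12 + 2/3·40/9 = 14.963; y* = 8 + 1/3·40/2 = 14.6667.
Expenditure on x: 9·14.963 = 134.6667; share = 0.8211.

share on x = 0.8211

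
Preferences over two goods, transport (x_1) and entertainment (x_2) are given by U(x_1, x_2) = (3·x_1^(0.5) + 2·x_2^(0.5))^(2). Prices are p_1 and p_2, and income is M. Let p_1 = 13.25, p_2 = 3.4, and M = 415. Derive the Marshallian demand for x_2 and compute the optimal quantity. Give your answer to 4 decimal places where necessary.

x_2* = 77.3818

MRS = MU_x_1/MU_x_2 = (3/2)·(x_2/x_1)^(0.5). Set equal to p_1/p_2.
Solve for the ratio: x_2/x_1 = [(2/3)·p_1/p_2]^(2).
With the ratio pinned down, the budget gives x_1* = M/(p_1 + p_2·(x_2/x_1)) and x_2* = (x_2/x_1)·x_1*.
Numerically x_2/x_1 = 6.749808, so x_1* = 415/(13.25 + 3.4·6.749808) = 11.4643 and x_2* = 6.749808·11.4643 = 77.3818.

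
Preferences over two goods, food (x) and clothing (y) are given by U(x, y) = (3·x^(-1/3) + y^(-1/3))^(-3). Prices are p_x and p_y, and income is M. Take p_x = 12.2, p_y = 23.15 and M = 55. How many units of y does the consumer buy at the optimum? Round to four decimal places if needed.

MU_x ∝ 3·x^(-4/3), MU_y ∝ y^(-4/3), so MRS = 3·(y/x)^(4/3) = p_x/p_y.
Hence y/x = ((1/3)·p_x/p_y)^(1/(4/3)), i.e. raised to the 0.75 power.
Substitute y = (y/x)·x into the budget: x* = M/(p_x + p_y·(y/x)).
Numerically y/x = 0.271341, so x* = 55/(12.2 + 23.15·0.271341) = 2.9759 and y* = 0.271341·2.9759 = 0.8075.

y* = 0.8075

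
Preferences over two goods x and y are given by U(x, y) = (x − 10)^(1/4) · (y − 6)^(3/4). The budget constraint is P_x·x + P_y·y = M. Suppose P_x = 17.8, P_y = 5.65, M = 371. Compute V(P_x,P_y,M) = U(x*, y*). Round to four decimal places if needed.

This is Cobb-Douglas in (x−10, y−6): tangency gives 0.25·P_y·(y−6) = 0.75·P_x·(x−10).
Substituting into the budget: x* = 10 + 0.25·(M − 10·P_x − 6·P_y)/P_x, and y* = 6 + 0.75·(…)/P_y.
Discretionary income = 371 − 10·17.8 − 6·5.65 = 159.1; x* = 10 + 0.25·159.1/17.8 = 12.2346; y* = 6 + 0.75·159.1/5.65 = 27.1195.
Utility at the optimum: U(12.2346, 27.1195) = 12.0451.

V = 12.0451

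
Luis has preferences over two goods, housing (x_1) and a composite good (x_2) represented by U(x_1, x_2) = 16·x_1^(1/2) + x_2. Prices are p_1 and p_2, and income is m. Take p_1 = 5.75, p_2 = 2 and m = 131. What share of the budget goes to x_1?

Set MRS = p_1/p_2: 8·x_1^(−1/2) = p_1/p_2.
Solve: √x_1 = 8·p_2/p_1, so x_1*(p_1,p_2) = (8·p_2/p_1)², and x_2* = (m − p_1·x_1*)/p_2.
Plugging in: x_1* = (8·2/5.75)² = 7.7429, x_2* = 43.2391.
Expenditure on x_1: 5.75·7.7429 = 44.5217; share = 0.3399.

share on x_1 = 0.3399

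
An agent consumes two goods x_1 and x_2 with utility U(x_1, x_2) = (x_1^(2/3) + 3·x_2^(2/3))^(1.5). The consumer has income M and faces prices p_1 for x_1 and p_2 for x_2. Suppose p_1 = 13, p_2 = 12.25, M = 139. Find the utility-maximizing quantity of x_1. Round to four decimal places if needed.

MRS = MU_x_1/MU_x_2 = (1/3)·(x_2/x_1)^(1/3). Set equal to p_1/p_2.
Hence x_2/x_1 = (3·p_1/p_2)^(1/(1/3)), i.e. raised to the 3 power.
Substitute x_2 = (x_2/x_1)·x_1 into the budget: x_1* = M/(p_1 + p_2·(x_2/x_1)).
Numerically x_2/x_1 = 32.269004, so x_1* = 139/(13 + 12.25·32.269004) = 0.3404.

x_1* = 0.3404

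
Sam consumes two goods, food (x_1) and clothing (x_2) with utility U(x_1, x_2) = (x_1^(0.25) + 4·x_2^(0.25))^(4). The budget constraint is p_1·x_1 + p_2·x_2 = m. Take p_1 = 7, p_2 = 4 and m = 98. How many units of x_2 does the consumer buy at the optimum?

MU_x_1 ∝ x_1^(-0.75), MU_x_2 ∝ 4·x_2^(-0.75), so MRS = (1/4)·(x_2/x_1)^(0.75) = p_1/p_2.
Hence x_2/x_1 = (4·p_1/p_2)^(1/(0.75)), i.e. raised to the 4/3 power.
Substitute x_2 = (x_2/x_1)·x_1 into the budget: x_1* = m/(p_1 + p_2·(x_2/x_1)).
Numerically x_2/x_1 = 13.390518, so x_1* = 98/(7 + 4·13.390518) = 1.6182 and x_2* = 13.390518·1.6182 = 21.6682.

x_2* = 21.6682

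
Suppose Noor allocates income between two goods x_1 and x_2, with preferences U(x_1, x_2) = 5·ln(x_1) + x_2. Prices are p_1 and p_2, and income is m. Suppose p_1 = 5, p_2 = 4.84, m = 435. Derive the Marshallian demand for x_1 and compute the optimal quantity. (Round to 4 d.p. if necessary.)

Set MRS = p_1/p_2: (5/x_1)/1 = p_1/p_2.
So x_1*(p_1,p_2) = 5·p_2/p_1, independent of income; and x_2* = (m − 5·p_2)/p_2.
At the given prices: x_1* = 5·4.84/5 = 4.84.

x_1* = 4.84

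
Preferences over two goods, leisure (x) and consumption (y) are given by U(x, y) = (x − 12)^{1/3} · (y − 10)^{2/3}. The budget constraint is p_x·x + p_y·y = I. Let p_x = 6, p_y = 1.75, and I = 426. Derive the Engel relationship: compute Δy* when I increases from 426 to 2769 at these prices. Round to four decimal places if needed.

After buying the subsistence bundle (12, 10), a share 1/3 of the remaining income goes to x: x* = 12 + 1/3·(I − 12p_x − 10p_y)/p_x.
Discretionary income = 426 − 12·6 − 10·1.75 = 336.5; y* = 10 + 2/3·336.5/1.75 = 138.1905.
At I' = 2769: y* = 1030.7619. Change: 1030.7619 − 138.1905 = 892.5714.

Δy* = 892.5714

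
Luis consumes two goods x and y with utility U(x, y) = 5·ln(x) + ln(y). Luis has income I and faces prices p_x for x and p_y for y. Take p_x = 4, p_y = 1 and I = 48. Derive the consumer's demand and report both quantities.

x* = 10, y* = 8

Demand: x*(p_x,p_y,I) = 5/6·I/p_x and y* = 1/6·I/p_y.
At p_x=4, p_y=1, I=48: x* = 5/6·48/4 = 10, y* = 8.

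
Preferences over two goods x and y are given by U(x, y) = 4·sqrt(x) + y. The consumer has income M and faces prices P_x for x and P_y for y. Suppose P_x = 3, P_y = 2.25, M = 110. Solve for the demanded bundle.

x* = 2.25, y* = 45.8889

MU_x = 2/√x, MU_y = 1. Tangency: 2/√x = P_x/P_y.
Solve: √x = 2·P_y/P_x, so x*(P_x,P_y) = (2·P_y/P_x)², and y* = (M − P_x·x*)/P_y.
Plugging in: x* = (2·2.25/3)² = 2.25, y* = 45.8889.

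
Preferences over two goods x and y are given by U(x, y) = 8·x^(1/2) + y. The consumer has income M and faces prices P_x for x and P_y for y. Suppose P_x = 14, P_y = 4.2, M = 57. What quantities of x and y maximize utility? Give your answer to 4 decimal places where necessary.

x* = 1.44, y* = 8.7714

Set MRS = P_x/P_y: 4·x^(−1/2) = P_x/P_y.
Solve: √x = 4·P_y/P_x, so x*(P_x,P_y) = (4·P_y/P_x)², and y* = (M − P_x·x*)/P_y.
Plugging in: x* = (4·4.2/14)² = 1.44, y* = 8.7714.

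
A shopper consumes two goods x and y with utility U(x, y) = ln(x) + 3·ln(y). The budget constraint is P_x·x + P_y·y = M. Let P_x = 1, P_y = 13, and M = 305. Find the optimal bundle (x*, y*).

x* = 76.25, y* = 17.5962

Tangency: MRS = (1/3)·y/x = P_x/P_y.
Rearranging, P_y·y = 3·P_x·x. Substituting into the budget gives P_x·x·(1 + 3) = M.
Demand: x*(P_x,P_y,M) = 0.25·M/P_x and y* = 0.75·M/P_y.
At P_x=1, P_y=13, M=305: x* = 0.25·305/1 = 76.25, y* = 17.5962.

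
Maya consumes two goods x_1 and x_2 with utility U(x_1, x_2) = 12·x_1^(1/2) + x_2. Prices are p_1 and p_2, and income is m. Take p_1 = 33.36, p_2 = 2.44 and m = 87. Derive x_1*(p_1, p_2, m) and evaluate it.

Utility is quasi-linear in x_2; the FOC for x_1 is 6/√x_1 = p_1/p_2.
Thus x_1* = (6·p_2/p_1)² — independent of m — with the rest of income spent on x_2.
Plugging in: x_1* = (6·2.44/33.36)² = 0.1926.

x_1* = 0.1926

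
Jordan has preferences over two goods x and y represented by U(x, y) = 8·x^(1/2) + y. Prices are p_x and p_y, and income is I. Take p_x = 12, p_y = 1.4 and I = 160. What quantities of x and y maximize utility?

x* = 0.2178, y* = 112.419

Utility is quasi-linear in y; the FOC for x is 4/√x = p_x/p_y.
Thus x* = (4·p_y/p_x)² — independent of I — with the rest of income spent on y.
Plugging in: x* = (4·1.4/12)² = 0.2178, y* = 112.419.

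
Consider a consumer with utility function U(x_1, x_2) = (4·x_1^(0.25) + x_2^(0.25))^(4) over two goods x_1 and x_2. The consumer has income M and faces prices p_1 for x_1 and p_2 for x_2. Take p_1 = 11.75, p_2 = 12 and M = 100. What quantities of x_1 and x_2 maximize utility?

MRS = MU_x_1/MU_x_2 = 4·(x_2/x_1)^(0.75). Set equal to p_1/p_2.
Solve for the ratio: x_2/x_1 = [(1/4)·p_1/p_2]^(4/3).
With the ratio pinned down, the budget gives x_1* = M/(p_1 + p_2·(x_2/x_1)) and x_2* = (x_2/x_1)·x_1*.
Numerically x_2/x_1 = 0.153131, so x_1* = 100/(11.75 + 12·0.153131) = 7.3597 and x_2* = 0.153131·7.3597 = 1.127.

x_1* = 7.3597, x_2* = 1.127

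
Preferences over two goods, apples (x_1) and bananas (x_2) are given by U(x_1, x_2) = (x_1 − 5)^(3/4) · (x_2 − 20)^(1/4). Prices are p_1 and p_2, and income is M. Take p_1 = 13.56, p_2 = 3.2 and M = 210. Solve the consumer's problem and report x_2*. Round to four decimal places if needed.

Let x_1' = x_1−5, x_2' = x_2−20. MRS = 3·x_2'/x_1' = p_1/p_2.
Substituting into the budget: x_1* = 5 + 0.75·(M − 5·p_1 − 20·p_2)/p_1, and x_2* = 20 + 0.25·(…)/p_2.
Discretionary income = 210 − 5·13.56 − 20·3.2 = 78.2; x_2* = 20 + 0.25·78.2/3.2 = 26.1094.

x_2* = 26.1094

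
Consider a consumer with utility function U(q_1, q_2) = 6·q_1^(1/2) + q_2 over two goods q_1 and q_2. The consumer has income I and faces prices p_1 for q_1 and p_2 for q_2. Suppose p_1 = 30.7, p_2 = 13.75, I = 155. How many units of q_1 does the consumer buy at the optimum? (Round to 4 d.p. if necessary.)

q_1* = 1.8054

Utility is quasi-linear in q_2; the FOC for q_1 is 3/√q_1 = p_1/p_2.
Thus q_1* = (3·p_2/p_1)² — independent of I — with the rest of income spent on q_2.
Plugging in: q_1* = (3·13.75/30.7)² = 1.8054.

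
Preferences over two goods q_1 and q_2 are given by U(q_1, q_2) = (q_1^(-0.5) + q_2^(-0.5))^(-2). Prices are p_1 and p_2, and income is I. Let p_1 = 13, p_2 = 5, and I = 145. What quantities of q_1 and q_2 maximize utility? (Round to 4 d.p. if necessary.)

MRS = MU_q_1/MU_q_2 = (q_2/q_1)^(1.5). Set equal to p_1/p_2.
Solve for the ratio: q_2/q_1 = [p_1/p_2]^(2/3).
With the ratio pinned down, the budget gives q_1* = I/(p_1 + p_2·(q_2/q_1)) and q_2* = (q_2/q_1)·q_1*.
Numerically q_2/q_1 = 1.890814, so q_1* = 145/(13 + 5·1.890814) = 6.4576 and q_2* = 1.890814·6.4576 = 12.2102.

q_1* = 6.4576, q_2* = 12.2102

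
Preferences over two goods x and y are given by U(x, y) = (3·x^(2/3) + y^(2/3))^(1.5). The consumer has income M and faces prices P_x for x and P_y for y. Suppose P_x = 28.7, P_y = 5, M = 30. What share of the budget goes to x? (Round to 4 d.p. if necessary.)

Substitute y = (y/x)·x into the budget: x* = M/(P_x + P_y·(y/x)).
Numerically y/x = 7.004416, so x* = 30/(28.7 + 5·7.004416) = 0.4708 and y* = 7.004416·0.4708 = 3.2976.
Expenditure on x: 28.7·0.4708 = 13.5118; share = 0.4504.

share on x = 0.4504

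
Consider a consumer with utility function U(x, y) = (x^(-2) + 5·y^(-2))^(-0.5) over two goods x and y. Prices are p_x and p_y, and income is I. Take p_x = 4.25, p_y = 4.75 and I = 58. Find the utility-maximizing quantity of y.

MRS = MU_x/MU_y = (1/5)·(y/x)^(3). Set equal to p_x/p_y.
Hence y/x = (5·p_x/p_y)^(1/(3)), i.e. raised to the 1/3 power.
With the ratio pinned down, the budget gives x* = I/(p_x + p_y·(y/x)) and y* = (y/x)·x*.
Numerically y/x = 1.647739, so x* = 58/(4.25 + 4.75·1.647739) = 4.8026 and y* = 1.647739·4.8026 = 7.9135.

y* = 7.9135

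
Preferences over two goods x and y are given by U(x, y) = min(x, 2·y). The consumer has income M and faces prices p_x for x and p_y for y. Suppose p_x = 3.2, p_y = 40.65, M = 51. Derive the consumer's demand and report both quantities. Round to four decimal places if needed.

x* = 2.1679, y* = 1.084

With perfect complements, no substitution: consume in ratio x:y = 2:1.
Budget: p_x·x + p_y·(1/2)·x = M, so (2·p_x + p_y)·x = 2·M.
Demand: x*(p_x,p_y,M) = 2·M/(2·p_x + p_y), y* = M/(2·p_x + p_y).
Here 2·3.2 + 40.65 = 47.05, giving x* = 2.1679 and y* = 1.084.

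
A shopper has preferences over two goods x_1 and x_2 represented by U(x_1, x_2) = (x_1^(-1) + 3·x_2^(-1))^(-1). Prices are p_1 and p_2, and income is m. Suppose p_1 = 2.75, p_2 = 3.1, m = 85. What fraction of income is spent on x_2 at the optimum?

share on x_2 = 0.6478

MRS = MU_x_1/MU_x_2 = (1/3)·(x_2/x_1)^(2). Set equal to p_1/p_2.
Solve for the ratio: x_2/x_1 = [3·p_1/p_2]^(0.5).
Substitute x_2 = (x_2/x_1)·x_1 into the budget: x_1* = m/(p_1 + p_2·(x_2/x_1)).
Numerically x_2/x_1 = 1.631346, so x_1* = 85/(2.75 + 3.1·1.631346) = 10.8874 and x_2* = 1.631346·10.8874 = 17.7612.
Expenditure on x_2: 3.1·17.7612 = 55.0596; share = 0.6478.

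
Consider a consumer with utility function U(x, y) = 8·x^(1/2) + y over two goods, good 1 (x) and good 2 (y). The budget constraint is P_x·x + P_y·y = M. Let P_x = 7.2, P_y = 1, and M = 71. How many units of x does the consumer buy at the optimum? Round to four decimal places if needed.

x* = 0.3086

Utility is quasi-linear in y; the FOC for x is 4/√x = P_x/P_y.
Solve: √x = 4·P_y/P_x, so x*(P_x,P_y) = (4·P_y/P_x)², and y* = (M − P_x·x*)/P_y.
Plugging in: x* = (4·1/7.2)² = 0.3086.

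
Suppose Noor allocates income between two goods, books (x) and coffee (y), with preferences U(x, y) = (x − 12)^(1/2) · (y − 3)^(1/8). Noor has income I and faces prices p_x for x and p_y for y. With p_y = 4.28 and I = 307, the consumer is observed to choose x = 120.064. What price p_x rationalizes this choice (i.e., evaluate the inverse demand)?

This is Cobb-Douglas in (x−12, y−3): tangency gives 0.5·p_y·(y−3) = 0.125·p_x·(x−12).
After buying the subsistence bundle (12, 3), a share 0.8 of the remaining income goes to x: x* = 12 + 0.8·(I − 12p_x − 3p_y)/p_x.
Set x* = 120.064 in the demand function and solve for p_x: p_x = 2.

p_x = 2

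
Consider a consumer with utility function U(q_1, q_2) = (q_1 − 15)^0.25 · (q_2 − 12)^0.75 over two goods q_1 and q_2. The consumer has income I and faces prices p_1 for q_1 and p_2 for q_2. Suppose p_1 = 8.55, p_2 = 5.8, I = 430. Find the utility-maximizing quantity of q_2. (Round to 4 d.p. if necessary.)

q_2* = 42.0194

Let q_1' = q_1−15, q_2' = q_2−12. MRS = (1/3)·q_2'/q_1' = p_1/p_2.
After buying the subsistence bundle (15, 12), a share 0.25 of the remaining income goes to q_1: q_1* = 15 + 0.25·(I − 15p_1 − 12p_2)/p_1.
Discretionary income = 430 − 15·8.55 − 12·5.8 = 232.15; q_2* = 12 + 0.75·232.15/5.8 = 42.0194.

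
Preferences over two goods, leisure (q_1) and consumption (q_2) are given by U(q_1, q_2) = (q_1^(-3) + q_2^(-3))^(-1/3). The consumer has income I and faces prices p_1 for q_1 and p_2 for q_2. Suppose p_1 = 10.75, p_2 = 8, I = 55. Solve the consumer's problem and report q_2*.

q_2* = 3.0582

Numerically q_2/q_1 = 1.076663, so q_1* = 55/(10.75 + 8·1.076663) = 2.8404 and q_2* = 1.076663·2.8404 = 3.0582.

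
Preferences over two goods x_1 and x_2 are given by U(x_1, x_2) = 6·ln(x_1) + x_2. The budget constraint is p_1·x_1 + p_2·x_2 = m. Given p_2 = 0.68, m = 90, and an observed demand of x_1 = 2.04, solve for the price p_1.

MU_x_1 = 6/x_1, MU_x_2 = 1. Tangency: 6/x_1 = p_1/p_2.
So x_1*(p_1,p_2) = 6·p_2/p_1, independent of income; and x_2* = (m − 6·p_2)/p_2.
Set x_1* = 2.04 in the demand function and solve for p_1: p_1 = 2.

p_1 = 2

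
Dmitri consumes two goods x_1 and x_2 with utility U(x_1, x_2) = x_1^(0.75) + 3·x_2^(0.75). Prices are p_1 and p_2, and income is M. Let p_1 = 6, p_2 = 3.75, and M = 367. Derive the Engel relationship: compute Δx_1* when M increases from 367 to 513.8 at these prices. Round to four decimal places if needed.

Δx_1* = 0.0735

MU_x_1 ∝ x_1^(-0.25), MU_x_2 ∝ 3·x_2^(-0.25), so MRS = (1/3)·(x_2/x_1)^(0.25) = p_1/p_2.
Hence x_2/x_1 = (3·p_1/p_2)^(1/(0.25)), i.e. raised to the 4 power.
With the ratio pinned down, the budget gives x_1* = M/(p_1 + p_2·(x_2/x_1)) and x_2* = (x_2/x_1)·x_1*.
Numerically x_2/x_1 = 530.8416, so x_1* = 367/(6 + 3.75·530.8416) = 0.1838.
At M' = 513.8: x_1* = 0.2573. Change: 0.2573 − 0.1838 = 0.0735.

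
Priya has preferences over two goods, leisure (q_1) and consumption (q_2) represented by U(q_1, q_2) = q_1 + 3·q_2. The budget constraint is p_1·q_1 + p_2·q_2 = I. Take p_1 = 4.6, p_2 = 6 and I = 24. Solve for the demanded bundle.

Perfect substitutes: compare marginal utility per dollar. 1/p_1 vs 3/p_2 → 0.2174 vs 0.5.
q_2 gives more utility per dollar, so spend all income on q_2: q_2* = I/p_2, q_1* = 0.
Numerically: q_1* = 0, q_2* = 4.

q_1* = 0, q_2* = 4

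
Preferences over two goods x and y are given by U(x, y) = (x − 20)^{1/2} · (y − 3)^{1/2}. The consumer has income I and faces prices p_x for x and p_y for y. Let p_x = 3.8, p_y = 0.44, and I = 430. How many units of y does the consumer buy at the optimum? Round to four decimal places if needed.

Discretionary income = 430 − 20·3.8 − 3·0.44 = 352.68; y* = 3 + 0.5·352.68/0.44 = 403.7727.

y* = 403.7727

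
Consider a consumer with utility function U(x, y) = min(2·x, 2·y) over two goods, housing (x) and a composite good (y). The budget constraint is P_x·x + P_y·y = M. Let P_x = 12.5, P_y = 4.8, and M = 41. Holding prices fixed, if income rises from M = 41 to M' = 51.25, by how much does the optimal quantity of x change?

Δx* = 0.5925

With perfect complements, no substitution: consume in ratio x:y = 2:2.
Budget: P_x·x + P_y·x = M, so (2·P_x + 2·P_y)·x = 2·M.
Demand: x*(P_x,P_y,M) = 2·M/(2·P_x + 2·P_y), y* = 2·M/(2·P_x + 2·P_y).
Here 2·12.5 + 2·4.8 = 34.6, giving x* = 2.3699.
At M' = 51.25: x* = 2.9624. Change: 2.9624 − 2.3699 = 0.5925.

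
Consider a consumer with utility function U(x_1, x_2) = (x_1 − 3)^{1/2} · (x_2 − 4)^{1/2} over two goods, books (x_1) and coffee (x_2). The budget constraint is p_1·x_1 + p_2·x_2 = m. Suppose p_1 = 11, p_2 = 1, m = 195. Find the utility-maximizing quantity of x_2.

This is Cobb-Douglas in (x_1−3, x_2−4): tangency gives 0.5·p_2·(x_2−4) = 0.5·p_1·(x_1−3).
Substituting into the budget: x_1* = 3 + 0.5·(m − 3·p_1 − 4·p_2)/p_1, and x_2* = 4 + 0.5·(…)/p_2.
Discretionary income = 195 − 3·11 − 4·1 = 158; x_2* = 4 + 0.5·158/1 = 83.

x_2* = 83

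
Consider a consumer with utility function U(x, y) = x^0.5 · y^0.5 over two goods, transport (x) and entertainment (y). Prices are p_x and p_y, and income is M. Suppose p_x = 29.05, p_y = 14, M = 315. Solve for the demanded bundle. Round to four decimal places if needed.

x* = 5.4217, y* = 11.25

MU_x/MU_y = (0.5·y)/(0.5·x); tangency sets this equal to p_x/p_y.
So 0.5·p_y·y = 0.5·p_x·x; combined with the budget, a share 0.5 of income goes to x.
Demand: x*(p_x,p_y,M) = 0.5·M/p_x and y* = 0.5·M/p_y.
At p_x=29.05, p_y=14, M=315: x* = 0.5·315/29.05 = 5.4217, y* = 11.25.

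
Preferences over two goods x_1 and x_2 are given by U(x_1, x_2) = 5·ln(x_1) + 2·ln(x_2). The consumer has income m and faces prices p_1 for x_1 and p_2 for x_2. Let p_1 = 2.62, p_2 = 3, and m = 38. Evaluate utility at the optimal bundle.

The MRS is (5/2)·x_2/x_1. Set MRS = p_1/p_2.
So 5·p_2·x_2 = 2·p_1·x_1; combined with the budget, a share 5/7 of income goes to x_1.
Demand: x_1*(p_1,p_2,m) = 5/7·m/p_1 and x_2* = 2/7·m/p_2.
At p_1=2.62, p_2=3, m=38: x_1* = 5/7·38/2.62 = 10.3599, x_2* = 3.619.
Utility at the optimum: U(10.3599, 3.619) = 14.2621.

V = 14.2621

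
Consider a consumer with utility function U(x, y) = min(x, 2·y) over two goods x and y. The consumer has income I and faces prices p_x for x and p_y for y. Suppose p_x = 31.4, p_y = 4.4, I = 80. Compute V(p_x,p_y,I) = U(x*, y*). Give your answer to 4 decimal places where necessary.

V = 2.381

With perfect complements, no substitution: consume in ratio x:y = 2:1.
Budget: p_x·x + p_y·(1/2)·x = I, so (2·p_x + p_y)·x = 2·I.
Demand: x*(p_x,p_y,I) = 2·I/(2·p_x + p_y), y* = I/(2·p_x + p_y).
Here 2·31.4 + 4.4 = 67.2, giving x* = 2.381 and y* = 1.1905.
Utility at the optimum: U(2.381, 1.1905) = 2.381.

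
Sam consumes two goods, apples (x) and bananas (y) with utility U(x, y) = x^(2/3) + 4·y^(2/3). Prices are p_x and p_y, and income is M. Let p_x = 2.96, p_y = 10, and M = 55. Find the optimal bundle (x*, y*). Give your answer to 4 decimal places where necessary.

From the CES first-order condition, (1/4)·(y/x)^(1/3) = p_x/p_y.
Solve for the ratio: y/x = [4·p_x/p_y]^(3).
With the ratio pinned down, the budget gives x* = M/(p_x + p_y·(y/x)) and y* = (y/x)·x*.
Numerically y/x = 1.659798, so x* = 55/(2.96 + 10·1.659798) = 2.8122 and y* = 1.659798·2.8122 = 4.6676.

x* = 2.8122, y* = 4.6676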